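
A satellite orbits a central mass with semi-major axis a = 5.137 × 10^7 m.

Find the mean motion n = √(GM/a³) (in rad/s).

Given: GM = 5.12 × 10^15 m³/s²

n = √(GM / a³).
n = √(5.12e+15 / (5.137e+07)³) rad/s ≈ 0.0001943 rad/s.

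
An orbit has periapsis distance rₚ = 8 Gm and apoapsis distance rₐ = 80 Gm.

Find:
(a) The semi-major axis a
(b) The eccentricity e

Convert to SI: rₚ = 8 Gm = 8e+09 m; rₐ = 80 Gm = 8e+10 m.
(a) a = (rₚ + rₐ) / 2 = (8e+09 + 8e+10) / 2 ≈ 4.4e+10 m = 44 Gm.
(b) e = (rₐ − rₚ) / (rₐ + rₚ) = (8e+10 − 8e+09) / (8e+10 + 8e+09) ≈ 0.8182.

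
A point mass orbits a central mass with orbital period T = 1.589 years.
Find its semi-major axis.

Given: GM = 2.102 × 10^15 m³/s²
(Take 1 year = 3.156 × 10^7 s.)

Convert to SI: T = 1.589 years = 5.01488e+07 s.
Invert Kepler's third law: a = (GM · T² / (4π²))^(1/3).
Substituting T = 5.01488e+07 s and GM = 2.102e+15 m³/s²:
a = (2.102e+15 · (5.01488e+07)² / (4π²))^(1/3) m
a ≈ 5.116e+09 m = 5.116 Gm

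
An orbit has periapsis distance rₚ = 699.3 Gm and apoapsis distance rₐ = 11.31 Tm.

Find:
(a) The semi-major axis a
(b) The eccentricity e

Convert to SI: rₚ = 699.3 Gm = 6.993e+11 m; rₐ = 11.31 Tm = 1.131e+13 m.
(a) a = (rₚ + rₐ) / 2 = (6.993e+11 + 1.131e+13) / 2 ≈ 6.005e+12 m = 6.005 Tm.
(b) e = (rₐ − rₚ) / (rₐ + rₚ) = (1.131e+13 − 6.993e+11) / (1.131e+13 + 6.993e+11) ≈ 0.8835.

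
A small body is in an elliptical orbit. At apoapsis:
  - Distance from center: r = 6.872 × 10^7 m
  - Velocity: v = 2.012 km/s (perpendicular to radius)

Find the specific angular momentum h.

Convert to SI: v = 2.012 km/s = 2012 m/s.
With v perpendicular to r, h = r · v.
h = 6.872e+07 · 2012 m²/s ≈ 1.383e+11 m²/s.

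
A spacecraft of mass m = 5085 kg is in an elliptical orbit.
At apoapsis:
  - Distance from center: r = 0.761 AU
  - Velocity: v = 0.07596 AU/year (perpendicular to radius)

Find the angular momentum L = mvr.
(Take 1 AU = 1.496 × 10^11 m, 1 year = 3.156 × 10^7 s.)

Convert to SI: r = 0.761 AU = 1.13846e+11 m; v = 0.07596 AU/year = 360.064 m/s.
Since v is perpendicular to r, L = m · v · r.
L = 5085 · 360.064 · 1.13846e+11 kg·m²/s ≈ 2.084e+17 kg·m²/s.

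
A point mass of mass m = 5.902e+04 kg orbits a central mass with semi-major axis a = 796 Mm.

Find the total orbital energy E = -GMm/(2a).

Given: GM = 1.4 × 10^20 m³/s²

Convert to SI: a = 796 Mm = 7.96e+08 m.
E = −GMm / (2a).
E = −1.4e+20 · 5.902e+04 / (2 · 7.96e+08) J ≈ -5.19e+15 J = -5.19 PJ.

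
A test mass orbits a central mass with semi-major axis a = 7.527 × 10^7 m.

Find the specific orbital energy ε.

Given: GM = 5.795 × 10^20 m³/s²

ε = −GM / (2a).
ε = −5.795e+20 / (2 · 7.527e+07) J/kg ≈ -3.849e+12 J/kg = -3849 GJ/kg.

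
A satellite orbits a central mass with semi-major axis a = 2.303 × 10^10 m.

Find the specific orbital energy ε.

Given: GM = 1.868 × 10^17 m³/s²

ε = −GM / (2a).
ε = −1.868e+17 / (2 · 2.303e+10) J/kg ≈ -4.056e+06 J/kg = -4.056 MJ/kg.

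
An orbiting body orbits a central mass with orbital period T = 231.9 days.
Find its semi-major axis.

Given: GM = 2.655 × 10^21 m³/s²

Convert to SI: T = 231.9 days = 2.00362e+07 s.
Invert Kepler's third law: a = (GM · T² / (4π²))^(1/3).
Substituting T = 2.00362e+07 s and GM = 2.655e+21 m³/s²:
a = (2.655e+21 · (2.00362e+07)² / (4π²))^(1/3) m
a ≈ 3e+11 m = 300 Gm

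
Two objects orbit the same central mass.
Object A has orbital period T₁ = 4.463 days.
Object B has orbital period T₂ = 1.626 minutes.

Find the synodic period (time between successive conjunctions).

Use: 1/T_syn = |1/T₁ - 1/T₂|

Convert to SI: T₁ = 4.463 days = 385603 s; T₂ = 1.626 minutes = 97.56 s.
T_syn = |T₁ · T₂ / (T₁ − T₂)|.
T_syn = |385603 · 97.56 / (385603 − 97.56)| s ≈ 97.58 s = 1.626 minutes.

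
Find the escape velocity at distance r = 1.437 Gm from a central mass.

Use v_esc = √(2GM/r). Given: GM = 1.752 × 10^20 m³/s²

Convert to SI: r = 1.437 Gm = 1.437e+09 m.
Escape velocity comes from setting total energy to zero: ½v² − GM/r = 0 ⇒ v_esc = √(2GM / r).
v_esc = √(2 · 1.752e+20 / 1.437e+09) m/s ≈ 4.938e+05 m/s = 493.8 km/s.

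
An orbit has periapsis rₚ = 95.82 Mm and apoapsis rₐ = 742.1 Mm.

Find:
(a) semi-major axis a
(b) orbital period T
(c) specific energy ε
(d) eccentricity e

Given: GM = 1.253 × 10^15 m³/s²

Convert to SI: rₚ = 95.82 Mm = 9.582e+07 m; rₐ = 742.1 Mm = 7.421e+08 m.
(a) a = (rₚ + rₐ)/2 = (9.582e+07 + 7.421e+08)/2 ≈ 4.19e+08 m
(b) With a = (rₚ + rₐ)/2 = 4.1896e+08 m, T = 2π √(a³/GM) = 2π √((4.1896e+08)³/1.253e+15) s ≈ 1.522e+06 s
(c) With a = (rₚ + rₐ)/2 = 4.1896e+08 m, ε = −GM/(2a) = −1.253e+15/(2 · 4.1896e+08) J/kg ≈ -1.495e+06 J/kg
(d) e = (rₐ − rₚ)/(rₐ + rₚ) = (7.421e+08 − 9.582e+07)/(7.421e+08 + 9.582e+07) ≈ 0.7713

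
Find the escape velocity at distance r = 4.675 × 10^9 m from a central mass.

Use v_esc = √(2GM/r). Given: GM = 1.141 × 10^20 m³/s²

Escape velocity comes from setting total energy to zero: ½v² − GM/r = 0 ⇒ v_esc = √(2GM / r).
v_esc = √(2 · 1.141e+20 / 4.675e+09) m/s ≈ 2.209e+05 m/s = 220.9 km/s.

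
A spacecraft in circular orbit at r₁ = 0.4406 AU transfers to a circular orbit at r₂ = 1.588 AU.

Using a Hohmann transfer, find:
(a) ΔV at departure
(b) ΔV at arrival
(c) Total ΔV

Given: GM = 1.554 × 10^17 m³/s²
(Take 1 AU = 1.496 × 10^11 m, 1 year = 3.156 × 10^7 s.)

Convert to SI: r₁ = 0.4406 AU = 6.59138e+10 m; r₂ = 1.588 AU = 2.37565e+11 m.
Transfer semi-major axis: a_t = (r₁ + r₂)/2 = (6.59138e+10 + 2.37565e+11)/2 = 1.51739e+11 m.
Circular speeds: v₁ = √(GM/r₁) = 1535.46 m/s, v₂ = √(GM/r₂) = 808.788 m/s.
Transfer speeds (vis-viva v² = GM(2/r − 1/a_t)): v₁ᵗ = 1921.23 m/s, v₂ᵗ = 533.057 m/s.
(a) ΔV₁ = |v₁ᵗ − v₁| ≈ 385.8 m/s = 0.08138 AU/year.
(b) ΔV₂ = |v₂ − v₂ᵗ| ≈ 275.7 m/s = 0.05817 AU/year.
(c) ΔV_total = ΔV₁ + ΔV₂ ≈ 661.5 m/s = 0.1396 AU/year.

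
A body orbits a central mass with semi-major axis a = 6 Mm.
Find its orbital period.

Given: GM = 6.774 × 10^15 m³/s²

Convert to SI: a = 6 Mm = 6e+06 m.
Kepler's third law: T = 2π √(a³ / GM).
Substituting a = 6e+06 m and GM = 6.774e+15 m³/s²:
T = 2π √((6e+06)³ / 6.774e+15) s
T ≈ 1122 s = 18.7 minutes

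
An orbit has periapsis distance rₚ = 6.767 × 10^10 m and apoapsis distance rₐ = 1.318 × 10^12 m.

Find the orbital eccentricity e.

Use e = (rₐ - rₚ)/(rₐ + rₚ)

e = (rₐ − rₚ) / (rₐ + rₚ).
e = (1.318e+12 − 6.767e+10) / (1.318e+12 + 6.767e+10) = 1.25033e+12 / 1.38567e+12 ≈ 0.9023.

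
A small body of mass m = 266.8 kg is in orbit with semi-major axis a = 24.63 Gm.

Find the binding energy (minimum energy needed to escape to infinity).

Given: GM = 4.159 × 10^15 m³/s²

Convert to SI: a = 24.63 Gm = 2.463e+10 m.
Total orbital energy is E = −GMm/(2a); binding energy is E_bind = −E = GMm/(2a).
E_bind = 4.159e+15 · 266.8 / (2 · 2.463e+10) J ≈ 2.253e+07 J = 22.53 MJ.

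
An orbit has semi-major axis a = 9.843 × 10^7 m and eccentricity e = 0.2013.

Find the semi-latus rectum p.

p = a (1 − e²).
p = 9.843e+07 · (1 − (0.2013)²) = 9.843e+07 · 0.959478 ≈ 9.444e+07 m = 9.444 × 10^7 m.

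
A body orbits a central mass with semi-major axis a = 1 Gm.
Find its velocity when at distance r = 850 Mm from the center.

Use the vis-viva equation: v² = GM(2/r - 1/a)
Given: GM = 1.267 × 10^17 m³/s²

Convert to SI: a = 1 Gm = 1e+09 m; r = 850 Mm = 8.5e+08 m.
Vis-viva: v = √(GM · (2/r − 1/a)).
2/r − 1/a = 2/8.5e+08 − 1/1e+09 = 1.35294e-09 m⁻¹.
v = √(1.267e+17 · 1.35294e-09) m/s ≈ 1.309e+04 m/s = 13.09 km/s.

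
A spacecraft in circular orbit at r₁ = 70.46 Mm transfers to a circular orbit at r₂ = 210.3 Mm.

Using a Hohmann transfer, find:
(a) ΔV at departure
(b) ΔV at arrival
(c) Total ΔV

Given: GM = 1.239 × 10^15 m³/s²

Convert to SI: r₁ = 70.46 Mm = 7.046e+07 m; r₂ = 210.3 Mm = 2.103e+08 m.
Transfer semi-major axis: a_t = (r₁ + r₂)/2 = (7.046e+07 + 2.103e+08)/2 = 1.4038e+08 m.
Circular speeds: v₁ = √(GM/r₁) = 4193.38 m/s, v₂ = √(GM/r₂) = 2427.26 m/s.
Transfer speeds (vis-viva v² = GM(2/r − 1/a_t)): v₁ᵗ = 5132.53 m/s, v₂ᵗ = 1719.63 m/s.
(a) ΔV₁ = |v₁ᵗ − v₁| ≈ 939.1 m/s = 939.1 m/s.
(b) ΔV₂ = |v₂ − v₂ᵗ| ≈ 707.6 m/s = 707.6 m/s.
(c) ΔV_total = ΔV₁ + ΔV₂ ≈ 1647 m/s = 1.647 km/s.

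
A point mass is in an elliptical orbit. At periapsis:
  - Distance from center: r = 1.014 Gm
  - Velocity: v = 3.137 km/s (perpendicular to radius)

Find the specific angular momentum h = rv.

Convert to SI: r = 1.014 Gm = 1.014e+09 m; v = 3.137 km/s = 3137 m/s.
With v perpendicular to r, h = r · v.
h = 1.014e+09 · 3137 m²/s ≈ 3.181e+12 m²/s.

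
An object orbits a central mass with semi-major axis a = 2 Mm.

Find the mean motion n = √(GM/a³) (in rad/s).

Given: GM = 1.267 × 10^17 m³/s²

Convert to SI: a = 2 Mm = 2e+06 m.
n = √(GM / a³).
n = √(1.267e+17 / (2e+06)³) rad/s ≈ 0.1258 rad/s.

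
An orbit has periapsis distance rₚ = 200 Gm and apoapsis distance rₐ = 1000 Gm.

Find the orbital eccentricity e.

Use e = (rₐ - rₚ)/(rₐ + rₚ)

Convert to SI: rₚ = 200 Gm = 2e+11 m; rₐ = 1000 Gm = 1e+12 m.
e = (rₐ − rₚ) / (rₐ + rₚ).
e = (1e+12 − 2e+11) / (1e+12 + 2e+11) = 8e+11 / 1.2e+12 ≈ 0.6667.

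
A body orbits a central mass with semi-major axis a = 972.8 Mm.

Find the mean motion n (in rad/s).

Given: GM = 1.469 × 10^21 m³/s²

Convert to SI: a = 972.8 Mm = 9.728e+08 m.
n = √(GM / a³).
n = √(1.469e+21 / (9.728e+08)³) rad/s ≈ 0.001263 rad/s.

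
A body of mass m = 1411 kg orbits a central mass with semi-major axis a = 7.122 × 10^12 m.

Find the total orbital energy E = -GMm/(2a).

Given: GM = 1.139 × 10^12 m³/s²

E = −GMm / (2a).
E = −1.139e+12 · 1411 / (2 · 7.122e+12) J ≈ -112.8 J = -112.8 J.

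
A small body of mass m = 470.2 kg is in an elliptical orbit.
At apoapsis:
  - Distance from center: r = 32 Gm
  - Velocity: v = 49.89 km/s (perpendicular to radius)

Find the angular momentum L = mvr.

Convert to SI: r = 32 Gm = 3.2e+10 m; v = 49.89 km/s = 49890 m/s.
Since v is perpendicular to r, L = m · v · r.
L = 470.2 · 49890 · 3.2e+10 kg·m²/s ≈ 7.507e+17 kg·m²/s.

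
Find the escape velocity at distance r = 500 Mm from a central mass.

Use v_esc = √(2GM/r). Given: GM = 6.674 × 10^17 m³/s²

Convert to SI: r = 500 Mm = 5e+08 m.
Escape velocity comes from setting total energy to zero: ½v² − GM/r = 0 ⇒ v_esc = √(2GM / r).
v_esc = √(2 · 6.674e+17 / 5e+08) m/s ≈ 5.167e+04 m/s = 51.67 km/s.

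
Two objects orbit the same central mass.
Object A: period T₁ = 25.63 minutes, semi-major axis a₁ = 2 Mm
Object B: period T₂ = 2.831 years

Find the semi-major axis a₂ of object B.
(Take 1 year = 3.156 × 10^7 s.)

Convert to SI: T₁ = 25.63 minutes = 1537.8 s; a₁ = 2 Mm = 2e+06 m; T₂ = 2.831 years = 8.93464e+07 s.
Kepler's third law: (T₁/T₂)² = (a₁/a₂)³ ⇒ a₂ = a₁ · (T₂/T₁)^(2/3).
T₂/T₁ = 8.93464e+07 / 1537.8 = 58100.1.
a₂ = 2e+06 · (58100.1)^(2/3) m ≈ 3e+09 m = 3 Gm.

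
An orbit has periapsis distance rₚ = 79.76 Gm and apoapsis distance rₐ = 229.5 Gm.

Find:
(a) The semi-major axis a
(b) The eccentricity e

Convert to SI: rₚ = 79.76 Gm = 7.976e+10 m; rₐ = 229.5 Gm = 2.295e+11 m.
(a) a = (rₚ + rₐ) / 2 = (7.976e+10 + 2.295e+11) / 2 ≈ 1.546e+11 m = 154.6 Gm.
(b) e = (rₐ − rₚ) / (rₐ + rₚ) = (2.295e+11 − 7.976e+10) / (2.295e+11 + 7.976e+10) ≈ 0.4842.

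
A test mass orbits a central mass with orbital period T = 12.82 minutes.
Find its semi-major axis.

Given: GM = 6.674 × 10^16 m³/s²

Convert to SI: T = 12.82 minutes = 769.2 s.
Invert Kepler's third law: a = (GM · T² / (4π²))^(1/3).
Substituting T = 769.2 s and GM = 6.674e+16 m³/s²:
a = (6.674e+16 · (769.2)² / (4π²))^(1/3) m
a ≈ 1e+07 m = 10 Mm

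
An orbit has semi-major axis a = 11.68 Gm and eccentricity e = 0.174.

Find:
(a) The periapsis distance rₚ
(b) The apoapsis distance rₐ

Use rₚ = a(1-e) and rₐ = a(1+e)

Convert to SI: a = 11.68 Gm = 1.168e+10 m.
(a) rₚ = a(1 − e) = 1.168e+10 · (1 − 0.174) = 1.168e+10 · 0.826 ≈ 9.648e+09 m = 9.648 Gm.
(b) rₐ = a(1 + e) = 1.168e+10 · (1 + 0.174) = 1.168e+10 · 1.174 ≈ 1.371e+10 m = 13.71 Gm.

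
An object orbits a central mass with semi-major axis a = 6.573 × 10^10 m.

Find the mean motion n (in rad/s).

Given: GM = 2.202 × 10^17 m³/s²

n = √(GM / a³).
n = √(2.202e+17 / (6.573e+10)³) rad/s ≈ 2.785e-08 rad/s.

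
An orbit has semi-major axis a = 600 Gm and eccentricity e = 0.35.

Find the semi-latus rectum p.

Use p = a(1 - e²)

Convert to SI: a = 600 Gm = 6e+11 m.
p = a (1 − e²).
p = 6e+11 · (1 − (0.35)²) = 6e+11 · 0.8775 ≈ 5.265e+11 m = 526.5 Gm.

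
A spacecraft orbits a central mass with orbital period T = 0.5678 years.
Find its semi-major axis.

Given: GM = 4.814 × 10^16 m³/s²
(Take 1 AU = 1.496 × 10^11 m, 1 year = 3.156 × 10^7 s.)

Convert to SI: T = 0.5678 years = 1.79198e+07 s.
Invert Kepler's third law: a = (GM · T² / (4π²))^(1/3).
Substituting T = 1.79198e+07 s and GM = 4.814e+16 m³/s²:
a = (4.814e+16 · (1.79198e+07)² / (4π²))^(1/3) m
a ≈ 7.316e+09 m = 0.0489 AU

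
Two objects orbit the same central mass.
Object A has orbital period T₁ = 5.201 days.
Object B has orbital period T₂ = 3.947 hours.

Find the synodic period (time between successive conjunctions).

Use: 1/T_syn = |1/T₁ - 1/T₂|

Convert to SI: T₁ = 5.201 days = 449366 s; T₂ = 3.947 hours = 14209.2 s.
T_syn = |T₁ · T₂ / (T₁ − T₂)|.
T_syn = |449366 · 14209.2 / (449366 − 14209.2)| s ≈ 1.467e+04 s = 4.076 hours.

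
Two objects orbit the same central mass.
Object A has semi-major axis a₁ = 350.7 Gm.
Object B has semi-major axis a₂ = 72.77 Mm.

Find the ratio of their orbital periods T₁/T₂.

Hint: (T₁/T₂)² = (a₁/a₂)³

Convert to SI: a₁ = 350.7 Gm = 3.507e+11 m; a₂ = 72.77 Mm = 7.277e+07 m.
From Kepler's third law, (T₁/T₂)² = (a₁/a₂)³, so T₁/T₂ = (a₁/a₂)^(3/2).
a₁/a₂ = 3.507e+11 / 7.277e+07 = 4819.29.
T₁/T₂ = (4819.29)^(3/2) ≈ 3.346e+05.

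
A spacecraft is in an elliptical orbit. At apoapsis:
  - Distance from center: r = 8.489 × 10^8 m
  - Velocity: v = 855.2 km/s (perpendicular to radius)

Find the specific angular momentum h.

Convert to SI: v = 855.2 km/s = 855200 m/s.
With v perpendicular to r, h = r · v.
h = 8.489e+08 · 855200 m²/s ≈ 7.26e+14 m²/s.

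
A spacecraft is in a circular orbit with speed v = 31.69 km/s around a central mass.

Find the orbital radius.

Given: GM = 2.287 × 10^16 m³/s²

Convert to SI: v = 31.69 km/s = 31690 m/s.
For a circular orbit, v² = GM / r, so r = GM / v².
r = 2.287e+16 / (31690)² m ≈ 2.277e+07 m = 2.277 × 10^7 m.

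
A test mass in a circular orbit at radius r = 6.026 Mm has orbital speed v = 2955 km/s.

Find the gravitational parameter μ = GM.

Convert to SI: r = 6.026 Mm = 6.026e+06 m; v = 2955 km/s = 2.955e+06 m/s.
For a circular orbit v² = GM/r, so GM = v² · r.
GM = (2.955e+06)² · 6.026e+06 m³/s² ≈ 5.262e+19 m³/s² = 5.262 × 10^19 m³/s².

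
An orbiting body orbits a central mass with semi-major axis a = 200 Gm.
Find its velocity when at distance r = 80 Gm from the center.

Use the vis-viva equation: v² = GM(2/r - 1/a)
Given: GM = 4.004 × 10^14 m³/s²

Convert to SI: a = 200 Gm = 2e+11 m; r = 80 Gm = 8e+10 m.
Vis-viva: v = √(GM · (2/r − 1/a)).
2/r − 1/a = 2/8e+10 − 1/2e+11 = 2e-11 m⁻¹.
v = √(4.004e+14 · 2e-11) m/s ≈ 89.49 m/s = 89.49 m/s.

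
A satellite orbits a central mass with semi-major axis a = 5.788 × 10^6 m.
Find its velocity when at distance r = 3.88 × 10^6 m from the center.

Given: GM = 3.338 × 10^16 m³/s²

Vis-viva: v = √(GM · (2/r − 1/a)).
2/r − 1/a = 2/3.88e+06 − 1/5.788e+06 = 3.42693e-07 m⁻¹.
v = √(3.338e+16 · 3.42693e-07) m/s ≈ 1.07e+05 m/s = 107 km/s.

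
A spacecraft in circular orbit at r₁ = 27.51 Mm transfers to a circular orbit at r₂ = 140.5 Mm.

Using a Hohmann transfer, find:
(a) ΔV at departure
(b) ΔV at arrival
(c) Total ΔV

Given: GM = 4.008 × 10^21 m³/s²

Convert to SI: r₁ = 27.51 Mm = 2.751e+07 m; r₂ = 140.5 Mm = 1.405e+08 m.
Transfer semi-major axis: a_t = (r₁ + r₂)/2 = (2.751e+07 + 1.405e+08)/2 = 8.4005e+07 m.
Circular speeds: v₁ = √(GM/r₁) = 1.20703e+07 m/s, v₂ = √(GM/r₂) = 5.34104e+06 m/s.
Transfer speeds (vis-viva v² = GM(2/r − 1/a_t)): v₁ᵗ = 1.561e+07 m/s, v₂ᵗ = 3.05646e+06 m/s.
(a) ΔV₁ = |v₁ᵗ − v₁| ≈ 3.54e+06 m/s = 3540 km/s.
(b) ΔV₂ = |v₂ − v₂ᵗ| ≈ 2.285e+06 m/s = 2285 km/s.
(c) ΔV_total = ΔV₁ + ΔV₂ ≈ 5.824e+06 m/s = 5824 km/s.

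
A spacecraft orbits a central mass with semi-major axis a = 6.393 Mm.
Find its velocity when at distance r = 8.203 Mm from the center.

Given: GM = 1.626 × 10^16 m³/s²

Convert to SI: a = 6.393 Mm = 6.393e+06 m; r = 8.203 Mm = 8.203e+06 m.
Vis-viva: v = √(GM · (2/r − 1/a)).
2/r − 1/a = 2/8.203e+06 − 1/6.393e+06 = 8.73922e-08 m⁻¹.
v = √(1.626e+16 · 8.73922e-08) m/s ≈ 3.77e+04 m/s = 37.7 km/s.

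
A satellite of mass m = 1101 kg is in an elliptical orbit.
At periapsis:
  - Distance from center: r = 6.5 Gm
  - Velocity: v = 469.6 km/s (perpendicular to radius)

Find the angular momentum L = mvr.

Convert to SI: r = 6.5 Gm = 6.5e+09 m; v = 469.6 km/s = 469600 m/s.
Since v is perpendicular to r, L = m · v · r.
L = 1101 · 469600 · 6.5e+09 kg·m²/s ≈ 3.361e+18 kg·m²/s.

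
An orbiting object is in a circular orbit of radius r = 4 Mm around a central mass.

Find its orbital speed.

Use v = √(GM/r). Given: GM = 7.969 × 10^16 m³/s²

Convert to SI: r = 4 Mm = 4e+06 m.
For a circular orbit, gravity supplies the centripetal force, so v = √(GM / r).
v = √(7.969e+16 / 4e+06) m/s ≈ 1.411e+05 m/s = 141.1 km/s.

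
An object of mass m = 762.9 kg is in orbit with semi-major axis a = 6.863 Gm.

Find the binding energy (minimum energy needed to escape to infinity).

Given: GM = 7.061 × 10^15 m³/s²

Convert to SI: a = 6.863 Gm = 6.863e+09 m.
Total orbital energy is E = −GMm/(2a); binding energy is E_bind = −E = GMm/(2a).
E_bind = 7.061e+15 · 762.9 / (2 · 6.863e+09) J ≈ 3.925e+08 J = 392.5 MJ.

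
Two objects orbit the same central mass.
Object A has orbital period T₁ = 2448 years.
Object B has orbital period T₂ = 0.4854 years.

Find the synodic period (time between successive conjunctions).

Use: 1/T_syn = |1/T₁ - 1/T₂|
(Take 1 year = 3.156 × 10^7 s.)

Convert to SI: T₁ = 2448 years = 7.72589e+10 s; T₂ = 0.4854 years = 1.53192e+07 s.
T_syn = |T₁ · T₂ / (T₁ − T₂)|.
T_syn = |7.72589e+10 · 1.53192e+07 / (7.72589e+10 − 1.53192e+07)| s ≈ 1.532e+07 s = 0.4855 years.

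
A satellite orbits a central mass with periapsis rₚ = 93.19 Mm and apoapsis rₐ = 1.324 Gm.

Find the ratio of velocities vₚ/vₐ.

Convert to SI: rₚ = 93.19 Mm = 9.319e+07 m; rₐ = 1.324 Gm = 1.324e+09 m.
Conservation of angular momentum gives rₚvₚ = rₐvₐ, so vₚ/vₐ = rₐ/rₚ.
vₚ/vₐ = 1.324e+09 / 9.319e+07 ≈ 14.21.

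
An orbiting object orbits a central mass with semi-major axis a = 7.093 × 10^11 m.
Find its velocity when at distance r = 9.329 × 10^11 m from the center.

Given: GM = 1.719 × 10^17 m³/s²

Vis-viva: v = √(GM · (2/r − 1/a)).
2/r − 1/a = 2/9.329e+11 − 1/7.093e+11 = 7.34012e-13 m⁻¹.
v = √(1.719e+17 · 7.34012e-13) m/s ≈ 355.2 m/s = 355.2 m/s.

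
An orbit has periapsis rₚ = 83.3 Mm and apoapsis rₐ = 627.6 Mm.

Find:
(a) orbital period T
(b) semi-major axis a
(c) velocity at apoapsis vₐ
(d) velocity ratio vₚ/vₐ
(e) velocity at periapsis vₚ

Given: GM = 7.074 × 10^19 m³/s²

Convert to SI: rₚ = 83.3 Mm = 8.33e+07 m; rₐ = 627.6 Mm = 6.276e+08 m.
(a) With a = (rₚ + rₐ)/2 = 3.5545e+08 m, T = 2π √(a³/GM) = 2π √((3.5545e+08)³/7.074e+19) s ≈ 5006 s
(b) a = (rₚ + rₐ)/2 = (8.33e+07 + 6.276e+08)/2 ≈ 3.554e+08 m
(c) With a = (rₚ + rₐ)/2 = 3.5545e+08 m, vₐ = √(GM (2/rₐ − 1/a)) = √(7.074e+19 · (2/6.276e+08 − 1/3.5545e+08)) m/s ≈ 1.625e+05 m/s
(d) Conservation of angular momentum (rₚvₚ = rₐvₐ) gives vₚ/vₐ = rₐ/rₚ = 6.276e+08/8.33e+07 ≈ 7.534
(e) With a = (rₚ + rₐ)/2 = 3.5545e+08 m, vₚ = √(GM (2/rₚ − 1/a)) = √(7.074e+19 · (2/8.33e+07 − 1/3.5545e+08)) m/s ≈ 1.225e+06 m/s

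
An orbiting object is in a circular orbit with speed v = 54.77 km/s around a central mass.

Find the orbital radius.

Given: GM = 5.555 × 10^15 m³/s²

Convert to SI: v = 54.77 km/s = 54770 m/s.
For a circular orbit, v² = GM / r, so r = GM / v².
r = 5.555e+15 / (54770)² m ≈ 1.852e+06 m = 1.852 Mm.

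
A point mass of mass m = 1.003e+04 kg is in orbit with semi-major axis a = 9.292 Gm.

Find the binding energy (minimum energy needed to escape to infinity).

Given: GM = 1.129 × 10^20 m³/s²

Convert to SI: a = 9.292 Gm = 9.292e+09 m.
Total orbital energy is E = −GMm/(2a); binding energy is E_bind = −E = GMm/(2a).
E_bind = 1.129e+20 · 1.003e+04 / (2 · 9.292e+09) J ≈ 6.093e+13 J = 60.93 TJ.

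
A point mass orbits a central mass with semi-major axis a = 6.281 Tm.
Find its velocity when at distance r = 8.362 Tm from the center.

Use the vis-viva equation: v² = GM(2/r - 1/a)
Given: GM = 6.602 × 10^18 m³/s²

Convert to SI: a = 6.281 Tm = 6.281e+12 m; r = 8.362 Tm = 8.362e+12 m.
Vis-viva: v = √(GM · (2/r − 1/a)).
2/r − 1/a = 2/8.362e+12 − 1/6.281e+12 = 7.99669e-14 m⁻¹.
v = √(6.602e+18 · 7.99669e-14) m/s ≈ 726.6 m/s = 726.6 m/s.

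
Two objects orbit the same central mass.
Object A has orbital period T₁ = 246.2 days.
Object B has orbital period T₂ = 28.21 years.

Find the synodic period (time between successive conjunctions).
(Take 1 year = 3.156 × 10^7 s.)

Convert to SI: T₁ = 246.2 days = 2.12717e+07 s; T₂ = 28.21 years = 8.90308e+08 s.
T_syn = |T₁ · T₂ / (T₁ − T₂)|.
T_syn = |2.12717e+07 · 8.90308e+08 / (2.12717e+07 − 8.90308e+08)| s ≈ 2.179e+07 s = 252.2 days.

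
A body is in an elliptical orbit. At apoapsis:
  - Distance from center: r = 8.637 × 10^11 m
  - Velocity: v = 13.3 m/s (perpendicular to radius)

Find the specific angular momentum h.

With v perpendicular to r, h = r · v.
h = 8.637e+11 · 13.3 m²/s ≈ 1.149e+13 m²/s.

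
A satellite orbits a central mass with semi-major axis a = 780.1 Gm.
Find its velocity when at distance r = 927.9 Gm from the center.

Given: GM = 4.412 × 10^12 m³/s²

Convert to SI: a = 780.1 Gm = 7.801e+11 m; r = 927.9 Gm = 9.279e+11 m.
Vis-viva: v = √(GM · (2/r − 1/a)).
2/r − 1/a = 2/9.279e+11 − 1/7.801e+11 = 8.73518e-13 m⁻¹.
v = √(4.412e+12 · 8.73518e-13) m/s ≈ 1.963 m/s = 1.963 m/s.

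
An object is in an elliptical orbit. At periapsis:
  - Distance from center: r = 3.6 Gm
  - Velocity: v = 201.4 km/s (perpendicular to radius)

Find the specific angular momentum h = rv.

Convert to SI: r = 3.6 Gm = 3.6e+09 m; v = 201.4 km/s = 201400 m/s.
With v perpendicular to r, h = r · v.
h = 3.6e+09 · 201400 m²/s ≈ 7.25e+14 m²/s.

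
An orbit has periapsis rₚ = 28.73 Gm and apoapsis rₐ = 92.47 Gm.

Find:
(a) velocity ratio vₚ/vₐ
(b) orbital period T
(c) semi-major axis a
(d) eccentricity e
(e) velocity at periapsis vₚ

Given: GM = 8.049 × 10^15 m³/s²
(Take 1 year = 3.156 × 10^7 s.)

Convert to SI: rₚ = 28.73 Gm = 2.873e+10 m; rₐ = 92.47 Gm = 9.247e+10 m.
(a) Conservation of angular momentum (rₚvₚ = rₐvₐ) gives vₚ/vₐ = rₐ/rₚ = 9.247e+10/2.873e+10 ≈ 3.219
(b) With a = (rₚ + rₐ)/2 = 6.06e+10 m, T = 2π √(a³/GM) = 2π √((6.06e+10)³/8.049e+15) s ≈ 1.045e+09 s
(c) a = (rₚ + rₐ)/2 = (2.873e+10 + 9.247e+10)/2 ≈ 6.06e+10 m
(d) e = (rₐ − rₚ)/(rₐ + rₚ) = (9.247e+10 − 2.873e+10)/(9.247e+10 + 2.873e+10) ≈ 0.5259
(e) With a = (rₚ + rₐ)/2 = 6.06e+10 m, vₚ = √(GM (2/rₚ − 1/a)) = √(8.049e+15 · (2/2.873e+10 − 1/6.06e+10)) m/s ≈ 653.8 m/s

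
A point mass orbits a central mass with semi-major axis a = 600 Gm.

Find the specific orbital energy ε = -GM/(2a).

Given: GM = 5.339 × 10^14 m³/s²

Convert to SI: a = 600 Gm = 6e+11 m.
ε = −GM / (2a).
ε = −5.339e+14 / (2 · 6e+11) J/kg ≈ -444.9 J/kg = -444.9 J/kg.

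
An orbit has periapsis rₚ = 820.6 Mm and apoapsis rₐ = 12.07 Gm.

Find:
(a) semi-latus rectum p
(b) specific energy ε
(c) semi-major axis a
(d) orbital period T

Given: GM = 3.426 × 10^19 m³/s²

Convert to SI: rₚ = 820.6 Mm = 8.206e+08 m; rₐ = 12.07 Gm = 1.207e+10 m.
(a) From a = (rₚ + rₐ)/2 = 6.4453e+09 m and e = (rₐ − rₚ)/(rₐ + rₚ) = 0.872682, p = a(1 − e²) = 6.4453e+09 · (1 − (0.872682)²) ≈ 1.537e+09 m
(b) With a = (rₚ + rₐ)/2 = 6.4453e+09 m, ε = −GM/(2a) = −3.426e+19/(2 · 6.4453e+09) J/kg ≈ -2.658e+09 J/kg
(c) a = (rₚ + rₐ)/2 = (8.206e+08 + 1.207e+10)/2 ≈ 6.445e+09 m
(d) With a = (rₚ + rₐ)/2 = 6.4453e+09 m, T = 2π √(a³/GM) = 2π √((6.4453e+09)³/3.426e+19) s ≈ 5.555e+05 s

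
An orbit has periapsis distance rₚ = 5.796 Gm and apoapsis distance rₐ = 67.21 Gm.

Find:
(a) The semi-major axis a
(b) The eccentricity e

Convert to SI: rₚ = 5.796 Gm = 5.796e+09 m; rₐ = 67.21 Gm = 6.721e+10 m.
(a) a = (rₚ + rₐ) / 2 = (5.796e+09 + 6.721e+10) / 2 ≈ 3.65e+10 m = 36.5 Gm.
(b) e = (rₐ − rₚ) / (rₐ + rₚ) = (6.721e+10 − 5.796e+09) / (6.721e+10 + 5.796e+09) ≈ 0.8412.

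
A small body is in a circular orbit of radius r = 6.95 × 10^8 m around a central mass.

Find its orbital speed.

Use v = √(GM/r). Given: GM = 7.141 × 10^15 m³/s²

For a circular orbit, gravity supplies the centripetal force, so v = √(GM / r).
v = √(7.141e+15 / 6.95e+08) m/s ≈ 3205 m/s = 3.205 km/s.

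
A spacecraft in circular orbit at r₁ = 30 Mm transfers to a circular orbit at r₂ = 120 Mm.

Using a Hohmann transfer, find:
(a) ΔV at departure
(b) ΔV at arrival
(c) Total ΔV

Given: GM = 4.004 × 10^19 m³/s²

Convert to SI: r₁ = 30 Mm = 3e+07 m; r₂ = 120 Mm = 1.2e+08 m.
Transfer semi-major axis: a_t = (r₁ + r₂)/2 = (3e+07 + 1.2e+08)/2 = 7.5e+07 m.
Circular speeds: v₁ = √(GM/r₁) = 1.15528e+06 m/s, v₂ = √(GM/r₂) = 577639 m/s.
Transfer speeds (vis-viva v² = GM(2/r − 1/a_t)): v₁ᵗ = 1.46132e+06 m/s, v₂ᵗ = 365331 m/s.
(a) ΔV₁ = |v₁ᵗ − v₁| ≈ 3.06e+05 m/s = 306 km/s.
(b) ΔV₂ = |v₂ − v₂ᵗ| ≈ 2.123e+05 m/s = 212.3 km/s.
(c) ΔV_total = ΔV₁ + ΔV₂ ≈ 5.184e+05 m/s = 518.4 km/s.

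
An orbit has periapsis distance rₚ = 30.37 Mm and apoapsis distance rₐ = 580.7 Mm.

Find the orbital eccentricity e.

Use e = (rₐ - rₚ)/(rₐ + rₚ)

Convert to SI: rₚ = 30.37 Mm = 3.037e+07 m; rₐ = 580.7 Mm = 5.807e+08 m.
e = (rₐ − rₚ) / (rₐ + rₚ).
e = (5.807e+08 − 3.037e+07) / (5.807e+08 + 3.037e+07) = 5.5033e+08 / 6.1107e+08 ≈ 0.9006.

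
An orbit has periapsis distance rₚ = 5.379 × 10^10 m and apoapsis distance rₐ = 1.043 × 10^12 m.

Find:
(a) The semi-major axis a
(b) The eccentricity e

(a) a = (rₚ + rₐ) / 2 = (5.379e+10 + 1.043e+12) / 2 ≈ 5.484e+11 m = 5.484 × 10^11 m.
(b) e = (rₐ − rₚ) / (rₐ + rₚ) = (1.043e+12 − 5.379e+10) / (1.043e+12 + 5.379e+10) ≈ 0.9019.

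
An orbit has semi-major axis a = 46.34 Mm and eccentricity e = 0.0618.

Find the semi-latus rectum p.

Convert to SI: a = 46.34 Mm = 4.634e+07 m.
p = a (1 − e²).
p = 4.634e+07 · (1 − (0.0618)²) = 4.634e+07 · 0.996181 ≈ 4.616e+07 m = 46.16 Mm.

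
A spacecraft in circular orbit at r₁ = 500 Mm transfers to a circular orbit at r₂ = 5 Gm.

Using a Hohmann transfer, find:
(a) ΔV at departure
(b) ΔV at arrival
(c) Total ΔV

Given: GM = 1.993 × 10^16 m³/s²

Convert to SI: r₁ = 500 Mm = 5e+08 m; r₂ = 5 Gm = 5e+09 m.
Transfer semi-major axis: a_t = (r₁ + r₂)/2 = (5e+08 + 5e+09)/2 = 2.75e+09 m.
Circular speeds: v₁ = √(GM/r₁) = 6313.48 m/s, v₂ = √(GM/r₂) = 1996.5 m/s.
Transfer speeds (vis-viva v² = GM(2/r − 1/a_t)): v₁ᵗ = 8513.09 m/s, v₂ᵗ = 851.309 m/s.
(a) ΔV₁ = |v₁ᵗ − v₁| ≈ 2200 m/s = 2.2 km/s.
(b) ΔV₂ = |v₂ − v₂ᵗ| ≈ 1145 m/s = 1.145 km/s.
(c) ΔV_total = ΔV₁ + ΔV₂ ≈ 3345 m/s = 3.345 km/s.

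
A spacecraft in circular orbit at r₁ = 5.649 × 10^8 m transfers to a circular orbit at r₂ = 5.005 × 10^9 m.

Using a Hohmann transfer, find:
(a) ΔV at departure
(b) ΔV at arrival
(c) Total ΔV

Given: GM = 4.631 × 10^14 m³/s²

Transfer semi-major axis: a_t = (r₁ + r₂)/2 = (5.649e+08 + 5.005e+09)/2 = 2.78495e+09 m.
Circular speeds: v₁ = √(GM/r₁) = 905.423 m/s, v₂ = √(GM/r₂) = 304.183 m/s.
Transfer speeds (vis-viva v² = GM(2/r − 1/a_t)): v₁ᵗ = 1213.79 m/s, v₂ᵗ = 136.997 m/s.
(a) ΔV₁ = |v₁ᵗ − v₁| ≈ 308.4 m/s = 308.4 m/s.
(b) ΔV₂ = |v₂ − v₂ᵗ| ≈ 167.2 m/s = 167.2 m/s.
(c) ΔV_total = ΔV₁ + ΔV₂ ≈ 475.6 m/s = 475.6 m/s.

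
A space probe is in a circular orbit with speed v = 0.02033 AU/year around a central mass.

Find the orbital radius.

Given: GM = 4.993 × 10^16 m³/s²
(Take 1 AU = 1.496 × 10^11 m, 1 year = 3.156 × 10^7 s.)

Convert to SI: v = 0.02033 AU/year = 96.3678 m/s.
For a circular orbit, v² = GM / r, so r = GM / v².
r = 4.993e+16 / (96.3678)² m ≈ 5.376e+12 m = 35.94 AU.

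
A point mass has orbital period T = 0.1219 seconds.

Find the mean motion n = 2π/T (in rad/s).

n = 2π / T.
n = 2π / 0.1219 s ≈ 51.54 rad/s.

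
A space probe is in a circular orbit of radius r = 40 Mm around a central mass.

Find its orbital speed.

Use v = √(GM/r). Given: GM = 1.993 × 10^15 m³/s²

Convert to SI: r = 40 Mm = 4e+07 m.
For a circular orbit, gravity supplies the centripetal force, so v = √(GM / r).
v = √(1.993e+15 / 4e+07) m/s ≈ 7059 m/s = 7.059 km/s.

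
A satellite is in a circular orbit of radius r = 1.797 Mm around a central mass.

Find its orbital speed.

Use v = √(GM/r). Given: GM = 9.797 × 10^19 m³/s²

Convert to SI: r = 1.797 Mm = 1.797e+06 m.
For a circular orbit, gravity supplies the centripetal force, so v = √(GM / r).
v = √(9.797e+19 / 1.797e+06) m/s ≈ 7.384e+06 m/s = 7384 km/s.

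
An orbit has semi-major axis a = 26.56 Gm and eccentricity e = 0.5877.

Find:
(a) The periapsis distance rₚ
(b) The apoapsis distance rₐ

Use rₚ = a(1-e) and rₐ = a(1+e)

Convert to SI: a = 26.56 Gm = 2.656e+10 m.
(a) rₚ = a(1 − e) = 2.656e+10 · (1 − 0.5877) = 2.656e+10 · 0.4123 ≈ 1.095e+10 m = 10.95 Gm.
(b) rₐ = a(1 + e) = 2.656e+10 · (1 + 0.5877) = 2.656e+10 · 1.5877 ≈ 4.217e+10 m = 42.17 Gm.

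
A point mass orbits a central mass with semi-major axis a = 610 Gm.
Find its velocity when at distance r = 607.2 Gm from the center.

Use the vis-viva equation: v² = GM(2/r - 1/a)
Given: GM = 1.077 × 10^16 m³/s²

Convert to SI: a = 610 Gm = 6.1e+11 m; r = 607.2 Gm = 6.072e+11 m.
Vis-viva: v = √(GM · (2/r − 1/a)).
2/r − 1/a = 2/6.072e+11 − 1/6.1e+11 = 1.65446e-12 m⁻¹.
v = √(1.077e+16 · 1.65446e-12) m/s ≈ 133.5 m/s = 133.5 m/s.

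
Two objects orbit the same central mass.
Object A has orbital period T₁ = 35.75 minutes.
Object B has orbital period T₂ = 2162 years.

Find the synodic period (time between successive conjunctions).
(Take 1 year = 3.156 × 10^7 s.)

Convert to SI: T₁ = 35.75 minutes = 2145 s; T₂ = 2162 years = 6.82327e+10 s.
T_syn = |T₁ · T₂ / (T₁ − T₂)|.
T_syn = |2145 · 6.82327e+10 / (2145 − 6.82327e+10)| s ≈ 2145 s = 35.75 minutes.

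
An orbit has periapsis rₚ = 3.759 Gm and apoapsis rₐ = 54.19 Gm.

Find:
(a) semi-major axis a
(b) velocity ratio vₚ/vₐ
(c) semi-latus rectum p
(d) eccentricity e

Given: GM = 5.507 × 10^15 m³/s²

Convert to SI: rₚ = 3.759 Gm = 3.759e+09 m; rₐ = 54.19 Gm = 5.419e+10 m.
(a) a = (rₚ + rₐ)/2 = (3.759e+09 + 5.419e+10)/2 ≈ 2.897e+10 m
(b) Conservation of angular momentum (rₚvₚ = rₐvₐ) gives vₚ/vₐ = rₐ/rₚ = 5.419e+10/3.759e+09 ≈ 14.42
(c) From a = (rₚ + rₐ)/2 = 2.89745e+10 m and e = (rₐ − rₚ)/(rₐ + rₚ) = 0.870265, p = a(1 − e²) = 2.89745e+10 · (1 − (0.870265)²) ≈ 7.03e+09 m
(d) e = (rₐ − rₚ)/(rₐ + rₚ) = (5.419e+10 − 3.759e+09)/(5.419e+10 + 3.759e+09) ≈ 0.8703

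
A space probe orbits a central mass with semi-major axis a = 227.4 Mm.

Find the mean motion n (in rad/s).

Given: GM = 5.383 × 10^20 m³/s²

Convert to SI: a = 227.4 Mm = 2.274e+08 m.
n = √(GM / a³).
n = √(5.383e+20 / (2.274e+08)³) rad/s ≈ 0.006766 rad/s.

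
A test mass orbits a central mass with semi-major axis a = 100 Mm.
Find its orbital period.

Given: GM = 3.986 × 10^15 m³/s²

Convert to SI: a = 100 Mm = 1e+08 m.
Kepler's third law: T = 2π √(a³ / GM).
Substituting a = 1e+08 m and GM = 3.986e+15 m³/s²:
T = 2π √((1e+08)³ / 3.986e+15) s
T ≈ 9.952e+04 s = 1.152 days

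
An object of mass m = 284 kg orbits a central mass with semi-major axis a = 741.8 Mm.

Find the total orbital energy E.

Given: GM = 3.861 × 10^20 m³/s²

Convert to SI: a = 741.8 Mm = 7.418e+08 m.
E = −GMm / (2a).
E = −3.861e+20 · 284 / (2 · 7.418e+08) J ≈ -7.391e+13 J = -73.91 TJ.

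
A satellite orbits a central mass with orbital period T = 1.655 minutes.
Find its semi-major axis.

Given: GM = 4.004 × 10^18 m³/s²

Convert to SI: T = 1.655 minutes = 99.3 s.
Invert Kepler's third law: a = (GM · T² / (4π²))^(1/3).
Substituting T = 99.3 s and GM = 4.004e+18 m³/s²:
a = (4.004e+18 · (99.3)² / (4π²))^(1/3) m
a ≈ 1e+07 m = 10 Mm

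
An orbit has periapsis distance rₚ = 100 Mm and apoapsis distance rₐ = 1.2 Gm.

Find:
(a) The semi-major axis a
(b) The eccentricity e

Convert to SI: rₚ = 100 Mm = 1e+08 m; rₐ = 1.2 Gm = 1.2e+09 m.
(a) a = (rₚ + rₐ) / 2 = (1e+08 + 1.2e+09) / 2 ≈ 6.5e+08 m = 650 Mm.
(b) e = (rₐ − rₚ) / (rₐ + rₚ) = (1.2e+09 − 1e+08) / (1.2e+09 + 1e+08) ≈ 0.8462.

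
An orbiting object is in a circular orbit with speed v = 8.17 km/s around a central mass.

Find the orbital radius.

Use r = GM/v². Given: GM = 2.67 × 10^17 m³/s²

Convert to SI: v = 8.17 km/s = 8170 m/s.
For a circular orbit, v² = GM / r, so r = GM / v².
r = 2.67e+17 / (8170)² m ≈ 4e+09 m = 4 Gm.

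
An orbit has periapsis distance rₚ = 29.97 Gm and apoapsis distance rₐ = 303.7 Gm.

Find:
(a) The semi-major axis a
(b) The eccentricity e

Convert to SI: rₚ = 29.97 Gm = 2.997e+10 m; rₐ = 303.7 Gm = 3.037e+11 m.
(a) a = (rₚ + rₐ) / 2 = (2.997e+10 + 3.037e+11) / 2 ≈ 1.668e+11 m = 166.8 Gm.
(b) e = (rₐ − rₚ) / (rₐ + rₚ) = (3.037e+11 − 2.997e+10) / (3.037e+11 + 2.997e+10) ≈ 0.8204.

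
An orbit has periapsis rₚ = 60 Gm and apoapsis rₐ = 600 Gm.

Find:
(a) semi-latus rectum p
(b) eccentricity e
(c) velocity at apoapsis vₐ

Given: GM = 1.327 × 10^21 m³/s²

Convert to SI: rₚ = 60 Gm = 6e+10 m; rₐ = 600 Gm = 6e+11 m.
(a) From a = (rₚ + rₐ)/2 = 3.3e+11 m and e = (rₐ − rₚ)/(rₐ + rₚ) = 0.818182, p = a(1 − e²) = 3.3e+11 · (1 − (0.818182)²) ≈ 1.091e+11 m
(b) e = (rₐ − rₚ)/(rₐ + rₚ) = (6e+11 − 6e+10)/(6e+11 + 6e+10) ≈ 0.8182
(c) With a = (rₚ + rₐ)/2 = 3.3e+11 m, vₐ = √(GM (2/rₐ − 1/a)) = √(1.327e+21 · (2/6e+11 − 1/3.3e+11)) m/s ≈ 2.005e+04 m/s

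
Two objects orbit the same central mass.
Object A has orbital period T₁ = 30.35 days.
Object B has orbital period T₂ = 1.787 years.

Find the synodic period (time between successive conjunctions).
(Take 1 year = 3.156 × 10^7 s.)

Convert to SI: T₁ = 30.35 days = 2.62224e+06 s; T₂ = 1.787 years = 5.63977e+07 s.
T_syn = |T₁ · T₂ / (T₁ − T₂)|.
T_syn = |2.62224e+06 · 5.63977e+07 / (2.62224e+06 − 5.63977e+07)| s ≈ 2.75e+06 s = 31.83 days.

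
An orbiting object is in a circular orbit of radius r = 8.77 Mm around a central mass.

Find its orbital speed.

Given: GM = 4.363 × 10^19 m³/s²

Convert to SI: r = 8.77 Mm = 8.77e+06 m.
For a circular orbit, gravity supplies the centripetal force, so v = √(GM / r).
v = √(4.363e+19 / 8.77e+06) m/s ≈ 2.23e+06 m/s = 2230 km/s.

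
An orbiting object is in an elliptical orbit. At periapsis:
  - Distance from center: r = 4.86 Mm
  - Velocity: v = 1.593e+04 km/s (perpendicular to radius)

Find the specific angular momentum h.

Convert to SI: r = 4.86 Mm = 4.86e+06 m; v = 1.593e+04 km/s = 1.593e+07 m/s.
With v perpendicular to r, h = r · v.
h = 4.86e+06 · 1.593e+07 m²/s ≈ 7.742e+13 m²/s.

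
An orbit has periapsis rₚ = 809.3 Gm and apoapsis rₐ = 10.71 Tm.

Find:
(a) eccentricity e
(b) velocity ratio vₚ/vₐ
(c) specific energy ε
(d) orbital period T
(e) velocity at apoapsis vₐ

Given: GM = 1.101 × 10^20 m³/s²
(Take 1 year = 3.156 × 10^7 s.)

Convert to SI: rₚ = 809.3 Gm = 8.093e+11 m; rₐ = 10.71 Tm = 1.071e+13 m.
(a) e = (rₐ − rₚ)/(rₐ + rₚ) = (1.071e+13 − 8.093e+11)/(1.071e+13 + 8.093e+11) ≈ 0.8595
(b) Conservation of angular momentum (rₚvₚ = rₐvₐ) gives vₚ/vₐ = rₐ/rₚ = 1.071e+13/8.093e+11 ≈ 13.23
(c) With a = (rₚ + rₐ)/2 = 5.75965e+12 m, ε = −GM/(2a) = −1.101e+20/(2 · 5.75965e+12) J/kg ≈ -9.558e+06 J/kg
(d) With a = (rₚ + rₐ)/2 = 5.75965e+12 m, T = 2π √(a³/GM) = 2π √((5.75965e+12)³/1.101e+20) s ≈ 8.277e+09 s
(e) With a = (rₚ + rₐ)/2 = 5.75965e+12 m, vₐ = √(GM (2/rₐ − 1/a)) = √(1.101e+20 · (2/1.071e+13 − 1/5.75965e+12)) m/s ≈ 1202 m/s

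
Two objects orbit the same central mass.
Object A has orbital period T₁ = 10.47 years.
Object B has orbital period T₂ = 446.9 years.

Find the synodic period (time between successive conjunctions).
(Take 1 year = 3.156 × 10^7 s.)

Convert to SI: T₁ = 10.47 years = 3.30433e+08 s; T₂ = 446.9 years = 1.41042e+10 s.
T_syn = |T₁ · T₂ / (T₁ − T₂)|.
T_syn = |3.30433e+08 · 1.41042e+10 / (3.30433e+08 − 1.41042e+10)| s ≈ 3.384e+08 s = 10.72 years.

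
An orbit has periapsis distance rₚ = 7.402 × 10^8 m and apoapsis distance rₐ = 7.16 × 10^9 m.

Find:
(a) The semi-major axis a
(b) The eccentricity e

(a) a = (rₚ + rₐ) / 2 = (7.402e+08 + 7.16e+09) / 2 ≈ 3.95e+09 m = 3.95 × 10^9 m.
(b) e = (rₐ − rₚ) / (rₐ + rₚ) = (7.16e+09 − 7.402e+08) / (7.16e+09 + 7.402e+08) ≈ 0.8126.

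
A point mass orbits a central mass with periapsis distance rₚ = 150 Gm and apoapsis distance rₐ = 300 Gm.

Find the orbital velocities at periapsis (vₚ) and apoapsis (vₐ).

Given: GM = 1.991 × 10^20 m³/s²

Convert to SI: rₚ = 150 Gm = 1.5e+11 m; rₐ = 300 Gm = 3e+11 m.
Use the vis-viva equation v² = GM(2/r − 1/a) with a = (rₚ + rₐ)/2 = (1.5e+11 + 3e+11)/2 = 2.25e+11 m.
vₚ = √(GM · (2/rₚ − 1/a)) = √(1.991e+20 · (2/1.5e+11 − 1/2.25e+11)) m/s ≈ 4.207e+04 m/s = 42.07 km/s.
vₐ = √(GM · (2/rₐ − 1/a)) = √(1.991e+20 · (2/3e+11 − 1/2.25e+11)) m/s ≈ 2.103e+04 m/s = 21.03 km/s.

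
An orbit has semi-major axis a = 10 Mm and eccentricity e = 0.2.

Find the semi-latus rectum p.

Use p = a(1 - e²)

Convert to SI: a = 10 Mm = 1e+07 m.
p = a (1 − e²).
p = 1e+07 · (1 − (0.2)²) = 1e+07 · 0.96 ≈ 9.6e+06 m = 9.6 Mm.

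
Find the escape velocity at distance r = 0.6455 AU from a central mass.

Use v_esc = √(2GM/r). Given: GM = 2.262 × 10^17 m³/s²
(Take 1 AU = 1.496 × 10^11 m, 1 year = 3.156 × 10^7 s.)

Convert to SI: r = 0.6455 AU = 9.65668e+10 m.
Escape velocity comes from setting total energy to zero: ½v² − GM/r = 0 ⇒ v_esc = √(2GM / r).
v_esc = √(2 · 2.262e+17 / 9.65668e+10) m/s ≈ 2164 m/s = 0.4566 AU/year.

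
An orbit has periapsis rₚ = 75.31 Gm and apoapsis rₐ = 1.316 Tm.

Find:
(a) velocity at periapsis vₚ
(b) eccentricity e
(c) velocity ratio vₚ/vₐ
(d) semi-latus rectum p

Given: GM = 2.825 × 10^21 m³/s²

Convert to SI: rₚ = 75.31 Gm = 7.531e+10 m; rₐ = 1.316 Tm = 1.316e+12 m.
(a) With a = (rₚ + rₐ)/2 = 6.95655e+11 m, vₚ = √(GM (2/rₚ − 1/a)) = √(2.825e+21 · (2/7.531e+10 − 1/6.95655e+11)) m/s ≈ 2.664e+05 m/s
(b) e = (rₐ − rₚ)/(rₐ + rₚ) = (1.316e+12 − 7.531e+10)/(1.316e+12 + 7.531e+10) ≈ 0.8917
(c) Conservation of angular momentum (rₚvₚ = rₐvₐ) gives vₚ/vₐ = rₐ/rₚ = 1.316e+12/7.531e+10 ≈ 17.47
(d) From a = (rₚ + rₐ)/2 = 6.95655e+11 m and e = (rₐ − rₚ)/(rₐ + rₚ) = 0.891742, p = a(1 − e²) = 6.95655e+11 · (1 − (0.891742)²) ≈ 1.425e+11 m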